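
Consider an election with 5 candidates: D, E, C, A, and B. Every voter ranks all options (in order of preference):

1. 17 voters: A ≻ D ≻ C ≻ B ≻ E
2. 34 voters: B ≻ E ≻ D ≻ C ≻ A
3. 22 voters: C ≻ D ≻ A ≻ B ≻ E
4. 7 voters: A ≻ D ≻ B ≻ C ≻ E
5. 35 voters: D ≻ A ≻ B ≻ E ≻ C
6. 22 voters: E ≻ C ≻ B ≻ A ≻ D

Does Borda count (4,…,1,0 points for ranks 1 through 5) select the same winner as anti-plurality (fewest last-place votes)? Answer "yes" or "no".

Borda — scores: D 346, E 225, C 229, A 267, B 303. Winner: D.
Anti-plurality — last-place votes: D 22, E 46, C 35, A 34, B 0. Winner: B.
The two methods disagree.

no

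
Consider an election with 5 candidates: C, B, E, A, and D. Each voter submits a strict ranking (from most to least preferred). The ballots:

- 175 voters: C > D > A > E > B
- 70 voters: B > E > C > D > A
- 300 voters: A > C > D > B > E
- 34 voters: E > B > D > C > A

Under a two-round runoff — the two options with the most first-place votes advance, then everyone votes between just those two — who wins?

A

Round 1 first-place votes: C 175, B 70, E 34, A 300, D 0.
A and C advance.
Runoff: A is preferred to C by 300 voters; C by 279.
A wins the runoff.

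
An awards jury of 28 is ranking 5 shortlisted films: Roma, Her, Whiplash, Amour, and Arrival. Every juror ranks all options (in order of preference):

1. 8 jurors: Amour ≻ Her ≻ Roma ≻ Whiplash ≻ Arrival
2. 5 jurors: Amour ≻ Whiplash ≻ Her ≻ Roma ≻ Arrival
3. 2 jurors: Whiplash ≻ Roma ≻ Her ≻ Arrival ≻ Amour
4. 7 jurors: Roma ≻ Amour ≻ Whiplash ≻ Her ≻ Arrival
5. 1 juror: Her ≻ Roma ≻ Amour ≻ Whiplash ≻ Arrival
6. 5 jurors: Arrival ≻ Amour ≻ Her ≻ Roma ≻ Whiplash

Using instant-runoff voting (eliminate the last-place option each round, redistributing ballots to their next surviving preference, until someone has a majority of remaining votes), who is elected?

Round 1: Roma 7, Her 1, Whiplash 2, Amour 13, Arrival 5. Eliminate Her.
Round 2: Roma 8, Whiplash 2, Amour 13, Arrival 5. Eliminate Whiplash.
Round 3: Roma 10, Amour 13, Arrival 5. Eliminate Arrival.
Round 4: Roma 10, Amour 18. Amour has a majority.

Amour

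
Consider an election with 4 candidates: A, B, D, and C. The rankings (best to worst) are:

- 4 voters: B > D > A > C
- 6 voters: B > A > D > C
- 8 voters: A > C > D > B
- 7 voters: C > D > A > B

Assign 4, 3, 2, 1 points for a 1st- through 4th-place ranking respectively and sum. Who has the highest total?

A: 4·2 + 6·3 + 8·4 + 7·2 = 72
B: 4·4 + 6·4 + 8·1 + 7·1 = 55
D: 4·3 + 6·2 + 8·2 + 7·3 = 61
C: 4·1 + 6·1 + 8·3 + 7·4 = 62
A has the highest Borda score (72).

A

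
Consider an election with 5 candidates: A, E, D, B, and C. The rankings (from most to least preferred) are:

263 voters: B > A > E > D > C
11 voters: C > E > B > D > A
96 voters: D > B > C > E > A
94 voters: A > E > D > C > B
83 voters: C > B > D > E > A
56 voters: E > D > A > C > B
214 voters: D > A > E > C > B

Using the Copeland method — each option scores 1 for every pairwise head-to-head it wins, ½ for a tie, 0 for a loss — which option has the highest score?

D

A: beats E and C; loses to D and B → score 2.
E: beats D and C; loses to A and B → score 2.
D: beats A, B, and C; loses to E → score 3.
B: beats A and E; loses to D and C → score 2.
C: beats B; loses to A, E, and D → score 1.
D has the best pairwise record.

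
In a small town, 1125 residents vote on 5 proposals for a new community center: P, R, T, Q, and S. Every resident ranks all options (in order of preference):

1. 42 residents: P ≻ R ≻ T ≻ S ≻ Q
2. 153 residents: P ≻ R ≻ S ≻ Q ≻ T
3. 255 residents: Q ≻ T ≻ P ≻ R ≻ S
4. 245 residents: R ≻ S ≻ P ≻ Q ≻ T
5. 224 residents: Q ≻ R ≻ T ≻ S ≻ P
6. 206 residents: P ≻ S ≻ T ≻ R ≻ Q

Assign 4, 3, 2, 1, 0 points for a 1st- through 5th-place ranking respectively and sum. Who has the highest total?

R

P: 42·4 + 153·4 + 255·2 + 245·2 + 224·0 + 206·4 = 2604
R: 42·3 + 153·3 + 255·1 + 245·4 + 224·3 + 206·1 = 2698
T: 42·2 + 153·0 + 255·3 + 245·0 + 224·2 + 206·2 = 1709
Q: 42·0 + 153·1 + 255·4 + 245·1 + 224·4 + 206·0 = 2314
S: 42·1 + 153·2 + 255·0 + 245·3 + 224·1 + 206·3 = 1925
R has the highest Borda score (2698).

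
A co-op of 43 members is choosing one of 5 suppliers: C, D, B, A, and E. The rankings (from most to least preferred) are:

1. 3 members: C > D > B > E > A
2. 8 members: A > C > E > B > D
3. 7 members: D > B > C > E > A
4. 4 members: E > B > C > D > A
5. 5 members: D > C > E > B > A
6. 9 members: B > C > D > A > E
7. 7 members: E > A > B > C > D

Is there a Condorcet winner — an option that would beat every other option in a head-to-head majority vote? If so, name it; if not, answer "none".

none

Checking pairwise contests:
B beats C 27–16.
C beats D 31–12.
E beats B 24–19.
C beats A 28–15.
C beats E 32–11.
Every option loses at least one head-to-head, so there is no Condorcet winner.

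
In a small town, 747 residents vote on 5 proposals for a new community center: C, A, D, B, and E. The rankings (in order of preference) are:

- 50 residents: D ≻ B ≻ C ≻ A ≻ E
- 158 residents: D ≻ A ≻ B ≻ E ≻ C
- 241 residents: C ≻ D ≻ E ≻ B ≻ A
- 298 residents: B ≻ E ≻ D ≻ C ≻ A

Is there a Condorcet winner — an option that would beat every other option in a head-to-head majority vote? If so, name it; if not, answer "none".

D vs C: 506–241 for D.
D vs A: 747–0 for D.
D vs B: 449–298 for D.
D vs E: 449–298 for D.
D beats every other option head-to-head.

D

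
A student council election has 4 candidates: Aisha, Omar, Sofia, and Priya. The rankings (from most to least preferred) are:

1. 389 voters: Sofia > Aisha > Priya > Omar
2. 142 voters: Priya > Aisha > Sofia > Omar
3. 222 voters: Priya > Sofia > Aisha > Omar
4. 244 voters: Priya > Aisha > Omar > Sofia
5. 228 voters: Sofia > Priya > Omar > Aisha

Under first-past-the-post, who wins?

Sofia

First-place votes: Aisha 0, Omar 0, Sofia 617, Priya 608.
Sofia has the most first-place votes.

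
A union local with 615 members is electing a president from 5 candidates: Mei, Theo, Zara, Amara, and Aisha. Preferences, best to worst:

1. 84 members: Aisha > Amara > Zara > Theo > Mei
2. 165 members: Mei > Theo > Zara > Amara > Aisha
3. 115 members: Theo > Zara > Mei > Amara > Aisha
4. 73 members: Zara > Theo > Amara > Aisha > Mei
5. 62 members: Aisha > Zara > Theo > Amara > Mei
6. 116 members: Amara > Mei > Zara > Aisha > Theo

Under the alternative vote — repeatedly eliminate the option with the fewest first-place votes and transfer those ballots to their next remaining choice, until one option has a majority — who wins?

Theo

Round 1: Mei 165, Theo 115, Zara 73, Amara 116, Aisha 146. Eliminate Zara.
Round 2: Mei 165, Theo 188, Amara 116, Aisha 146. Eliminate Amara.
Round 3: Mei 281, Theo 188, Aisha 146. Eliminate Aisha.
Round 4: Mei 281, Theo 334. Theo has a majority.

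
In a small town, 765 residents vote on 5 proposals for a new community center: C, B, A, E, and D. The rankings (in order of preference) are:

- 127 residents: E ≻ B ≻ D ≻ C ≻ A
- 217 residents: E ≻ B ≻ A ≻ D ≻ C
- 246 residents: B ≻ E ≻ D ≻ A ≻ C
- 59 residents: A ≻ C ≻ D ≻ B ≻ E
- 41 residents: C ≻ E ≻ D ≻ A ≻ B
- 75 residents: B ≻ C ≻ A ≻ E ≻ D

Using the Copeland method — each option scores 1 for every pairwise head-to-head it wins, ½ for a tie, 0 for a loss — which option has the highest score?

E

C: loses to B, A, E, and D → score 0.
B: beats C, A, and D; loses to E → score 3.
A: beats C; loses to B, E, and D → score 1.
E: beats C, B, A, and D → score 4.
D: beats C and A; loses to B and E → score 2.
E has the best pairwise record.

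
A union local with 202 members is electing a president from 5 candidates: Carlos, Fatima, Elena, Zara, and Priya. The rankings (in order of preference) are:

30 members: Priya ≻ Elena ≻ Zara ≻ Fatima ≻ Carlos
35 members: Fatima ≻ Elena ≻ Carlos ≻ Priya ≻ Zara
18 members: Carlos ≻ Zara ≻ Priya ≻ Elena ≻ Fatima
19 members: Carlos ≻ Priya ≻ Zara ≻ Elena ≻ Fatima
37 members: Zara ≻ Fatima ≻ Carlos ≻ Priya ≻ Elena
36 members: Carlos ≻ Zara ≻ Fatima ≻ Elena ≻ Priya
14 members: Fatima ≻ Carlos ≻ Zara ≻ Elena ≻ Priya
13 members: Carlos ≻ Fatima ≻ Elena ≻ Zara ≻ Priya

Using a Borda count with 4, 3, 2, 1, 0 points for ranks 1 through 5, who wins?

Carlos

Carlos: 30·0 + 35·2 + 18·4 + 19·4 + 37·2 + 36·4 + 14·3 + 13·4 = 530
Fatima: 30·1 + 35·4 + 18·0 + 19·0 + 37·3 + 36·2 + 14·4 + 13·3 = 448
Elena: 30·3 + 35·3 + 18·1 + 19·1 + 37·0 + 36·1 + 14·1 + 13·2 = 308
Zara: 30·2 + 35·0 + 18·3 + 19·2 + 37·4 + 36·3 + 14·2 + 13·1 = 449
Priya: 30·4 + 35·1 + 18·2 + 19·3 + 37·1 + 36·0 + 14·0 + 13·0 = 285
Carlos has the highest Borda score (530).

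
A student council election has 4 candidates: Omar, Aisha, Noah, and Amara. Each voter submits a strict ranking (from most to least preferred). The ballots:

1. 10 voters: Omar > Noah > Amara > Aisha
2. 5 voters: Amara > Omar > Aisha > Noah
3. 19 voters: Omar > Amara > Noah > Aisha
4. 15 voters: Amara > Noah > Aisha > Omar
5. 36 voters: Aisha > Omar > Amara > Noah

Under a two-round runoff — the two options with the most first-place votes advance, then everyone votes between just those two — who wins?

Round 1 first-place votes: Omar 29, Aisha 36, Noah 0, Amara 20.
Aisha and Omar advance.
Runoff: Aisha is preferred to Omar by 51 voters; Omar by 34.
Aisha wins the runoff.

Aisha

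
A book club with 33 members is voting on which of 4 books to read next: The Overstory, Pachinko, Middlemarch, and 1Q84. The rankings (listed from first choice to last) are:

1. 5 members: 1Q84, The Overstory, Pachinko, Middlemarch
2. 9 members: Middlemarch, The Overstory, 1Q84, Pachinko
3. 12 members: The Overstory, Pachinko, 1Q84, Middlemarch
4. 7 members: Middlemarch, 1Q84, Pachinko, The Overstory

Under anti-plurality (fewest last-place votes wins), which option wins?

Last-place votes: The Overstory 7, Pachinko 9, Middlemarch 17, 1Q84 0.
1Q84 is ranked last by the fewest voters, so 1Q84 wins.

1Q84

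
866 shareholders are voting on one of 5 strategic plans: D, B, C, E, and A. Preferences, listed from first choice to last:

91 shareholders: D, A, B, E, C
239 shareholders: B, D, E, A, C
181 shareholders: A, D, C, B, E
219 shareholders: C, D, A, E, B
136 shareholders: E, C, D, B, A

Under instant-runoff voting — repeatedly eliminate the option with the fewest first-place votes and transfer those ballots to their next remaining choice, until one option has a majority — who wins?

A

Round 1: D 91, B 239, C 219, E 136, A 181. Eliminate D.
Round 2: B 239, C 219, E 136, A 272. Eliminate E.
Round 3: B 239, C 355, A 272. Eliminate B.
Round 4: C 355, A 511. A has a majority.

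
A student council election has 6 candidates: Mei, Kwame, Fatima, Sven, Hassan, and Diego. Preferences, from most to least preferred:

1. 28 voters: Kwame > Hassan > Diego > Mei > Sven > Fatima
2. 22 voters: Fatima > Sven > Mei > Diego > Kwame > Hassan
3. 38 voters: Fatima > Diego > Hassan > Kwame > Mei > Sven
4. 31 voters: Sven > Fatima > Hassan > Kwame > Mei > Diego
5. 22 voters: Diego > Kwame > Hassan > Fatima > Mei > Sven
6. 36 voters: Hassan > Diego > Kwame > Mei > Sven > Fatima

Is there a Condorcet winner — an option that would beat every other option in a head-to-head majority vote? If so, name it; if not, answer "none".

Checking pairwise contests:
Kwame beats Mei 155–22.
Fatima beats Kwame 91–86.
Sven beats Fatima 95–82.
Mei beats Sven 124–53.
Fatima beats Hassan 91–86.
Fatima beats Diego 91–86.
Every option loses at least one head-to-head, so there is no Condorcet winner.

none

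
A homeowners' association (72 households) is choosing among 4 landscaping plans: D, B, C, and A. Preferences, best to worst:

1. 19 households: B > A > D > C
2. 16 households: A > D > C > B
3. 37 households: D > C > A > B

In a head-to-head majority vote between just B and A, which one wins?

Voters preferring B to A: 19; preferring A to B: 53.
A wins the head-to-head.

A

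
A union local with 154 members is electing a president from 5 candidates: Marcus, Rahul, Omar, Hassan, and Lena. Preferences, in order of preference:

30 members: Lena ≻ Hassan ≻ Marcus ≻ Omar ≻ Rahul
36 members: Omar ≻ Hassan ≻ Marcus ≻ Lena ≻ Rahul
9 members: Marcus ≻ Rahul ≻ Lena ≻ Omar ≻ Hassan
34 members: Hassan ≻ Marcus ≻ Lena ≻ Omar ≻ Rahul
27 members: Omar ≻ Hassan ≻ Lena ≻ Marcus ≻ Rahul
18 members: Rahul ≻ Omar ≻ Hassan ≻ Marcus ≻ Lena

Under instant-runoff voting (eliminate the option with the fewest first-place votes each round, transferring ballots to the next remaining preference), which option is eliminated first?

Round 1: Marcus 9, Rahul 18, Omar 63, Hassan 34, Lena 30. Eliminate Marcus.

Marcus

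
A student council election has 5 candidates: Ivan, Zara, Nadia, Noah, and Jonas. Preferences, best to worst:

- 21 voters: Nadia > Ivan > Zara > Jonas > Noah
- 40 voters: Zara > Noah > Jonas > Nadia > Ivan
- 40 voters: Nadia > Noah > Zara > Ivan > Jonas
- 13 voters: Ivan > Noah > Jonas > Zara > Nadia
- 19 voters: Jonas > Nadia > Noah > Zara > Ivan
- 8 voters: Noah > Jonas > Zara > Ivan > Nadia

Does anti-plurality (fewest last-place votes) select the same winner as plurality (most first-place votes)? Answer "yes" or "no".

Anti-plurality — last-place votes: Ivan 59, Zara 0, Nadia 21, Noah 21, Jonas 40. Winner: Zara.
Plurality — first-place votes: Ivan 13, Zara 40, Nadia 61, Noah 8, Jonas 19. Winner: Nadia.
The two methods disagree.

no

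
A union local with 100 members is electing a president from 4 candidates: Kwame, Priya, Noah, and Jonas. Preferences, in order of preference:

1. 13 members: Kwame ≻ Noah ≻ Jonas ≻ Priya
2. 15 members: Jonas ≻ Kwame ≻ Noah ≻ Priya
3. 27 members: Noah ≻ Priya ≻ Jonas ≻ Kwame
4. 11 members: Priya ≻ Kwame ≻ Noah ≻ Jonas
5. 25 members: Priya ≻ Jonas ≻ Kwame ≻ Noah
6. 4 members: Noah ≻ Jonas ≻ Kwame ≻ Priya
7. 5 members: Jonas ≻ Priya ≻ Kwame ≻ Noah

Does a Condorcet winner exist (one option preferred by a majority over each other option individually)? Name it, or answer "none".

Checking pairwise contests:
Priya beats Kwame 68–32.
Noah beats Priya 59–41.
Kwame beats Noah 69–31.
Priya beats Jonas 63–37.
Every option loses at least one head-to-head, so there is no Condorcet winner.

none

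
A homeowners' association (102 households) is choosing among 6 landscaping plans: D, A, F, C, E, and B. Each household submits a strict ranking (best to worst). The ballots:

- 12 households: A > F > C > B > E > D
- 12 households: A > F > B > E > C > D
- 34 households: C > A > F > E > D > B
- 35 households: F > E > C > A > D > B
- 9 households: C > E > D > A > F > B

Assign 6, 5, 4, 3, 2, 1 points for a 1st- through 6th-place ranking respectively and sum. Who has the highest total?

D: 12·1 + 12·1 + 34·2 + 35·2 + 9·4 = 198
A: 12·6 + 12·6 + 34·5 + 35·3 + 9·3 = 446
F: 12·5 + 12·5 + 34·4 + 35·6 + 9·2 = 484
C: 12·4 + 12·2 + 34·6 + 35·4 + 9·6 = 470
E: 12·2 + 12·3 + 34·3 + 35·5 + 9·5 = 382
B: 12·3 + 12·4 + 34·1 + 35·1 + 9·1 = 162
F has the highest Borda score (484).

F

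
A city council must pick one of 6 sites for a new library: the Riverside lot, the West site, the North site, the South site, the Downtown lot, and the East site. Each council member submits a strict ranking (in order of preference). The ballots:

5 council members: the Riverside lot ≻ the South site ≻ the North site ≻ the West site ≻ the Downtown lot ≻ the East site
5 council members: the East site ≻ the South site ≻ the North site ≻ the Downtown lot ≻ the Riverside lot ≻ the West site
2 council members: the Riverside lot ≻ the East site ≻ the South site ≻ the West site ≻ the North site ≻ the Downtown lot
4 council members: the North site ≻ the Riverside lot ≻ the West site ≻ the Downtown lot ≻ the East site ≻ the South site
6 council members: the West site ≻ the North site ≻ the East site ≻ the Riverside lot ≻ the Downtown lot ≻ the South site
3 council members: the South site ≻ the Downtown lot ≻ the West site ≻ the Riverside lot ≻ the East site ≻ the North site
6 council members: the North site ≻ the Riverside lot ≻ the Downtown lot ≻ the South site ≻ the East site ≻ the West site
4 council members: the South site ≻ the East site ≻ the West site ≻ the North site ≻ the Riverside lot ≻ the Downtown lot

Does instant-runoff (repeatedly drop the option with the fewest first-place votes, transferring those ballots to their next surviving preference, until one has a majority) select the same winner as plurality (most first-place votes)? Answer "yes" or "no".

Instant-runoff — R1 the Riverside lot 7, the West site 6, the North site 10, the South site 7, the Downtown lot 0, the East site 5 (the Downtown lot out); R2 the Riverside lot 7, the West site 6, the North site 10, the South site 7, the East site 5 (the East site out); R3 the Riverside lot 7, the West site 6, the North site 10, the South site 12 (the West site out); R4 the Riverside lot 7, the North site 16, the South site 12 (the Riverside lot out); R5 the North site 16, the South site 19 (the South site winner). Winner: the South site.
Plurality — first-place votes: the Riverside lot 7, the West site 6, the North site 10, the South site 7, the Downtown lot 0, the East site 5. Winner: the North site.
The two methods disagree.

no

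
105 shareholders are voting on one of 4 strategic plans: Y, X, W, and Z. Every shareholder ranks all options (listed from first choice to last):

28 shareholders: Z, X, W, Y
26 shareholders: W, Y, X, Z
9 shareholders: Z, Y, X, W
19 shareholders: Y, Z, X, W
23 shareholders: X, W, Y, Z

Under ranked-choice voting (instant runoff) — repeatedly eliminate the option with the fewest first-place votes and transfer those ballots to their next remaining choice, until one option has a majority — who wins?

Round 1: Y 19, X 23, W 26, Z 37. Eliminate Y.
Round 2: X 23, W 26, Z 56. Z has a majority.

Z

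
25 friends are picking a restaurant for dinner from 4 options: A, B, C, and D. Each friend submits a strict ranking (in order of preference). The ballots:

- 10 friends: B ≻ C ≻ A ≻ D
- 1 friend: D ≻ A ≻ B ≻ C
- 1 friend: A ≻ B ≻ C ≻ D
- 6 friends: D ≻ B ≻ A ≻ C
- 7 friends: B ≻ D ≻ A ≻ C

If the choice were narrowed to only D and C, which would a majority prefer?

Voters preferring D to C: 14; preferring C to D: 11.
D wins the head-to-head.

D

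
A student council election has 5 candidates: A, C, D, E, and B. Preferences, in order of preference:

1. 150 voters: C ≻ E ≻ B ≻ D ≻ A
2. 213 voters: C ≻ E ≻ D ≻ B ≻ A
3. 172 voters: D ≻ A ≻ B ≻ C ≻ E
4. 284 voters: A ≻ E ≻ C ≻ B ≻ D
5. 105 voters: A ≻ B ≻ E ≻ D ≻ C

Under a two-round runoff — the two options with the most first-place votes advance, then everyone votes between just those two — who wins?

Round 1 first-place votes: A 389, C 363, D 172, E 0, B 0.
A and C advance.
Runoff: A is preferred to C by 561 voters; C by 363.
A wins the runoff.

A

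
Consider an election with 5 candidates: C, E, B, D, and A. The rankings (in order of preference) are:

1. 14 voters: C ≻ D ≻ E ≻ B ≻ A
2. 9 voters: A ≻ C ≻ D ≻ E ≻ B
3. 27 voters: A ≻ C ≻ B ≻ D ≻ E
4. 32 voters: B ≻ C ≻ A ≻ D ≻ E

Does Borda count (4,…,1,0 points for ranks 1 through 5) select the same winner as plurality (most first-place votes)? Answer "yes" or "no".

Borda — scores: C 260, E 37, B 196, D 119, A 208. Winner: C.
Plurality — first-place votes: C 14, E 0, B 32, D 0, A 36. Winner: A.
The two methods disagree.

no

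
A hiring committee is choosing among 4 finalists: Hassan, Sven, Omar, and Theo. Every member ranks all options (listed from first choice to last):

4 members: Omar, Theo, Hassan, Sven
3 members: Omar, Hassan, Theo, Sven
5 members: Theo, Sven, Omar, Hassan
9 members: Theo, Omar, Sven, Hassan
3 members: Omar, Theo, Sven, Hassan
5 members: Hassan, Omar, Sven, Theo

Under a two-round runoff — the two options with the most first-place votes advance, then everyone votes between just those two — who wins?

Omar

Round 1 first-place votes: Hassan 5, Sven 0, Omar 10, Theo 14.
Theo and Omar advance.
Runoff: Theo is preferred to Omar by 14 voters; Omar by 15.
Omar wins the runoff.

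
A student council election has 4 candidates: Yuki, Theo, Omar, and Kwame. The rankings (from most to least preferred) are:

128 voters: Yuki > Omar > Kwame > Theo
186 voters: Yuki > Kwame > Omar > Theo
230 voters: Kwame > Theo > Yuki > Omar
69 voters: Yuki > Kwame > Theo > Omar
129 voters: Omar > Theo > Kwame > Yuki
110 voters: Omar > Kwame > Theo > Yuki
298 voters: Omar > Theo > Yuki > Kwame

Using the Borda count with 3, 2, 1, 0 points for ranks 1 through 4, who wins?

Yuki: 128·3 + 186·3 + 230·1 + 69·3 + 129·0 + 110·0 + 298·1 = 1677
Theo: 128·0 + 186·0 + 230·2 + 69·1 + 129·2 + 110·1 + 298·2 = 1493
Omar: 128·2 + 186·1 + 230·0 + 69·0 + 129·3 + 110·3 + 298·3 = 2053
Kwame: 128·1 + 186·2 + 230·3 + 69·2 + 129·1 + 110·2 + 298·0 = 1677
Omar has the highest Borda score (2053).

Omar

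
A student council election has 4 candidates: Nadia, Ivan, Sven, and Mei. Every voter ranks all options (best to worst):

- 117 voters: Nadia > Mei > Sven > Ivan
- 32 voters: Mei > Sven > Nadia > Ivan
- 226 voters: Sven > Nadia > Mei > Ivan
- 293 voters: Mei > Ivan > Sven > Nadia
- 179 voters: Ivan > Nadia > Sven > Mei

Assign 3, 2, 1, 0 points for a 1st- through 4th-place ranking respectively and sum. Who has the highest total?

Nadia: 117·3 + 32·1 + 226·2 + 293·0 + 179·2 = 1193
Ivan: 117·0 + 32·0 + 226·0 + 293·2 + 179·3 = 1123
Sven: 117·1 + 32·2 + 226·3 + 293·1 + 179·1 = 1331
Mei: 117·2 + 32·3 + 226·1 + 293·3 + 179·0 = 1435
Mei has the highest Borda score (1435).

Mei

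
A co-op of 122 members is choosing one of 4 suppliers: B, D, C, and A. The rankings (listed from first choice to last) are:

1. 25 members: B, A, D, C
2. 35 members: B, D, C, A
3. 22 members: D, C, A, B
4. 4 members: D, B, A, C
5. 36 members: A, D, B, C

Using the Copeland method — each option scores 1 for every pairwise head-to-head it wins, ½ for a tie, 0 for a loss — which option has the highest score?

B: beats C and A; loses to D → score 2.
D: beats B and C; ties A → score 2.5.
C: loses to B, D, and A → score 0.
A: beats C; ties D; loses to B → score 1.5.
D has the best pairwise record.

D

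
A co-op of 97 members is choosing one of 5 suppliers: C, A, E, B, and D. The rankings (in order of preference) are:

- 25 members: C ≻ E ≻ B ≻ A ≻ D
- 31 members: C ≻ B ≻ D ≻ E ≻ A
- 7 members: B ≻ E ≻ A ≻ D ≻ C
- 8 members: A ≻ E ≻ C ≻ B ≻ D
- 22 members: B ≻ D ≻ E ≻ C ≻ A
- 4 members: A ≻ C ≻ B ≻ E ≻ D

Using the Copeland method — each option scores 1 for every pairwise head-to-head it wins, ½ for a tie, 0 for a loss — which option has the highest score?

C: beats A, E, B, and D → score 4.
A: loses to C, E, B, and D → score 0.
E: beats A; loses to C, B, and D → score 1.
B: beats A, E, and D; loses to C → score 3.
D: beats A and E; loses to C and B → score 2.
C has the best pairwise record.

C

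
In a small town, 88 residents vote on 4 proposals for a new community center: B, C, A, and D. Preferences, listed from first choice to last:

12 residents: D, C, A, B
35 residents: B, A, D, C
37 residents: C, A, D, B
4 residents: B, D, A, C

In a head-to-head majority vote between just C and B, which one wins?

Voters preferring C to B: 49; preferring B to C: 39.
C wins the head-to-head.

C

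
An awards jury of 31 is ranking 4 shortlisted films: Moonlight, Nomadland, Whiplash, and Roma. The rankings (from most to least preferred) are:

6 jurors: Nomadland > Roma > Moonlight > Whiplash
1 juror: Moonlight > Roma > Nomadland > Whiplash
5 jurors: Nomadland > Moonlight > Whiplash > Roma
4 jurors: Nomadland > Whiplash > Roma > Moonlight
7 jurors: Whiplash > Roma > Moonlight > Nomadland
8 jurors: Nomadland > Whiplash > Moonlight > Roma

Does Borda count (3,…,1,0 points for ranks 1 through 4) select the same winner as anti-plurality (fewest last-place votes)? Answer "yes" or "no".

Borda — scores: Moonlight 34, Nomadland 70, Whiplash 50, Roma 32. Winner: Nomadland.
Anti-plurality — last-place votes: Moonlight 4, Nomadland 7, Whiplash 7, Roma 13. Winner: Moonlight.
The two methods disagree.

no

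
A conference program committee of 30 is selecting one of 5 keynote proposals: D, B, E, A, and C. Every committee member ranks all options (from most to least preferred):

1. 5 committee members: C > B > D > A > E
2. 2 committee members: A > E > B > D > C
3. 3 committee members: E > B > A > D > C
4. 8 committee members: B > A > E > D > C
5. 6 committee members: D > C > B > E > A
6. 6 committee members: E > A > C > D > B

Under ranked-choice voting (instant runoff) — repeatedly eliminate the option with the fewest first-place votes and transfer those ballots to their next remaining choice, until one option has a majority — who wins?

B

Round 1: D 6, B 8, E 9, A 2, C 5. Eliminate A.
Round 2: D 6, B 8, E 11, C 5. Eliminate C.
Round 3: D 6, B 13, E 11. Eliminate D.
Round 4: B 19, E 11. B has a majority.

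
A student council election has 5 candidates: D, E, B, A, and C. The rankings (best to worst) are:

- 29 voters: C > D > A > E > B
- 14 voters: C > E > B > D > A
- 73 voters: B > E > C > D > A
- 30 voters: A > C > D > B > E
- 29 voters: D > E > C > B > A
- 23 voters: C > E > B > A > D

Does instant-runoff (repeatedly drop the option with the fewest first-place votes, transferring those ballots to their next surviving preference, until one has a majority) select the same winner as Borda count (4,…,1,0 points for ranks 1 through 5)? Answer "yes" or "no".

yes

Instant-runoff — R1 D 29, E 0, B 73, A 30, C 66 (E out); R2 D 29, B 73, A 30, C 66 (D out); R3 B 73, A 30, C 95 (A out); R4 B 73, C 125 (C winner). Winner: C.
Borda — scores: D 350, E 446, B 425, A 201, C 558. Winner: C.
The two methods agree.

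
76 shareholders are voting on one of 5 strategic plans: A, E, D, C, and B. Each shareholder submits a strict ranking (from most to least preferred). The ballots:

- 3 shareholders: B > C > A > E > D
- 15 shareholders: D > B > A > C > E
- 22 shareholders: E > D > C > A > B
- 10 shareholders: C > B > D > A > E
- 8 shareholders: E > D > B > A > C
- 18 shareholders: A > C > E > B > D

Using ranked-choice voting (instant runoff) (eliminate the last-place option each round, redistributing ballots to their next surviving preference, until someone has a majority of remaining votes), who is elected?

E

Round 1: A 18, E 30, D 15, C 10, B 3. Eliminate B.
Round 2: A 18, E 30, D 15, C 13. Eliminate C.
Round 3: A 21, E 30, D 25. Eliminate A.
Round 4: E 51, D 25. E has a majority.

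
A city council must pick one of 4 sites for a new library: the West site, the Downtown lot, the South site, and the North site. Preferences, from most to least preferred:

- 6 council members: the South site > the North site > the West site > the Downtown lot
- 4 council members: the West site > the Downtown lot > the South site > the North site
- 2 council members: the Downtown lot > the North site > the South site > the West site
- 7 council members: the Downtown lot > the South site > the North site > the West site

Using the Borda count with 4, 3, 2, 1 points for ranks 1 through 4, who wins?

the West site: 6·2 + 4·4 + 2·1 + 7·1 = 37
the Downtown lot: 6·1 + 4·3 + 2·4 + 7·4 = 54
the South site: 6·4 + 4·2 + 2·2 + 7·3 = 57
the North site: 6·3 + 4·1 + 2·3 + 7·2 = 42
the South site has the highest Borda score (57).

the South site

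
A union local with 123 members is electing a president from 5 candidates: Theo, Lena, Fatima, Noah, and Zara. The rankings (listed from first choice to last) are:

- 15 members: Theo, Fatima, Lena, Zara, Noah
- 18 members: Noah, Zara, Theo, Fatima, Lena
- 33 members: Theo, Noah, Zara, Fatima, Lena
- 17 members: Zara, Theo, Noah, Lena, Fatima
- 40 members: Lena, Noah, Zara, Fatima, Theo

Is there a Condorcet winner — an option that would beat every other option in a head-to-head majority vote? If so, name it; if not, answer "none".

Checking pairwise contests:
Zara beats Theo 75–48.
Theo beats Lena 83–40.
Theo beats Fatima 83–40.
Theo beats Noah 65–58.
Noah beats Zara 91–32.
Every option loses at least one head-to-head, so there is no Condorcet winner.

none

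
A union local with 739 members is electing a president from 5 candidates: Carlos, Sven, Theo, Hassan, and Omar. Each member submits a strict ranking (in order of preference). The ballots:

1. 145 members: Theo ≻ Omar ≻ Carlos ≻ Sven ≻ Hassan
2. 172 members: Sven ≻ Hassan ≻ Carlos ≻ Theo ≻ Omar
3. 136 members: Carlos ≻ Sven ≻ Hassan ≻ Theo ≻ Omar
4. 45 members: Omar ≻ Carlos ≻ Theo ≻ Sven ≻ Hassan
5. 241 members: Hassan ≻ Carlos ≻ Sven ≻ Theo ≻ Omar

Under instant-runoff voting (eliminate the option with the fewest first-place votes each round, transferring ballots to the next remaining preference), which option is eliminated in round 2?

Round 1: Carlos 136, Sven 172, Theo 145, Hassan 241, Omar 45. Eliminate Omar.
Round 2: Carlos 181, Sven 172, Theo 145, Hassan 241. Eliminate Theo.

Theo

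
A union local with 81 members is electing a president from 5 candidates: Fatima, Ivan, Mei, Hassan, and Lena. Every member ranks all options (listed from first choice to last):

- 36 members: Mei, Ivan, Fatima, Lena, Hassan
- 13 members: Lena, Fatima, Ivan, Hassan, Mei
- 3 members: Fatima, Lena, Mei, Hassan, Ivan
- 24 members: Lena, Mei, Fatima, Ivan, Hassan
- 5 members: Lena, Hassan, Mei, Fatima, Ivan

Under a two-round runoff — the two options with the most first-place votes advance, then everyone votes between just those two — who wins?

Lena

Round 1 first-place votes: Fatima 3, Ivan 0, Mei 36, Hassan 0, Lena 42.
Lena and Mei advance.
Runoff: Lena is preferred to Mei by 45 voters; Mei by 36.
Lena wins the runoff.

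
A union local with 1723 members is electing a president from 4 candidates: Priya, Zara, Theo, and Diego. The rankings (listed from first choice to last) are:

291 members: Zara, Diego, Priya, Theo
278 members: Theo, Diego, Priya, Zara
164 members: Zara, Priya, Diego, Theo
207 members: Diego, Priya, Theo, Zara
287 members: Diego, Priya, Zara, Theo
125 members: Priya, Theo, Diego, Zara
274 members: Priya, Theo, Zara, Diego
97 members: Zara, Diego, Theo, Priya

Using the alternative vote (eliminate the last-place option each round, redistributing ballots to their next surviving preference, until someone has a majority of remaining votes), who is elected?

Diego

Round 1: Priya 399, Zara 552, Theo 278, Diego 494. Eliminate Theo.
Round 2: Priya 399, Zara 552, Diego 772. Eliminate Priya.
Round 3: Zara 826, Diego 897. Diego has a majority.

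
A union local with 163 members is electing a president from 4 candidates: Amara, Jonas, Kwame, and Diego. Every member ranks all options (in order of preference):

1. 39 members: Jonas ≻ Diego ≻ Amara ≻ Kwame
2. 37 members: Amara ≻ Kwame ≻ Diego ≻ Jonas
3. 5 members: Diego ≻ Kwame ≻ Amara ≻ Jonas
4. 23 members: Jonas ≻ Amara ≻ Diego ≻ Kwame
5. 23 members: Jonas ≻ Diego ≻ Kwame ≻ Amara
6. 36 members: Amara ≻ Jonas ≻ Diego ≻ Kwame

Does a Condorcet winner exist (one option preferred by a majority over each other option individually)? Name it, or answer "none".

Jonas vs Amara: 85–78 for Jonas.
Jonas vs Kwame: 121–42 for Jonas.
Jonas vs Diego: 121–42 for Jonas.
Jonas beats every other option head-to-head.

Jonas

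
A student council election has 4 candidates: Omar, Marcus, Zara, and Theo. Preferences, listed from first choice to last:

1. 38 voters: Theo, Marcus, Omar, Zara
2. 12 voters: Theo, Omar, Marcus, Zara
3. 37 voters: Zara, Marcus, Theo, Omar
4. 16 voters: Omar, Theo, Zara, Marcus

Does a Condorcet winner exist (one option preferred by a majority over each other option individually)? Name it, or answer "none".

Theo vs Omar: 87–16 for Theo.
Theo vs Marcus: 66–37 for Theo.
Theo vs Zara: 66–37 for Theo.
Theo beats every other option head-to-head.

Theo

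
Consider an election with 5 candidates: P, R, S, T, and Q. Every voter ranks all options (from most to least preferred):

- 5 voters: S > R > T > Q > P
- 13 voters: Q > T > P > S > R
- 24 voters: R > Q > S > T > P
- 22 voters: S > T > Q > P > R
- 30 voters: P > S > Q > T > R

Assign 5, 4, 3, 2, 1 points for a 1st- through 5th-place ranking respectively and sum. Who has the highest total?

S

P: 5·1 + 13·3 + 24·1 + 22·2 + 30·5 = 262
R: 5·4 + 13·1 + 24·5 + 22·1 + 30·1 = 205
S: 5·5 + 13·2 + 24·3 + 22·5 + 30·4 = 353
T: 5·3 + 13·4 + 24·2 + 22·4 + 30·2 = 263
Q: 5·2 + 13·5 + 24·4 + 22·3 + 30·3 = 327
S has the highest Borda score (353).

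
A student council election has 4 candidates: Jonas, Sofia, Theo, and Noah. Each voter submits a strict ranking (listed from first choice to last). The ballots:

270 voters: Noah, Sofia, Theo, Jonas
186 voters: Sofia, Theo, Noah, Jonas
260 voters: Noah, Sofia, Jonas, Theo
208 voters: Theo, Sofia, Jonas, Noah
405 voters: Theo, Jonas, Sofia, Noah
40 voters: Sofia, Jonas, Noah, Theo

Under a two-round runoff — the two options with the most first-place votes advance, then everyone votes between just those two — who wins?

Round 1 first-place votes: Jonas 0, Sofia 226, Theo 613, Noah 530.
Theo and Noah advance.
Runoff: Theo is preferred to Noah by 799 voters; Noah by 570.
Theo wins the runoff.

Theo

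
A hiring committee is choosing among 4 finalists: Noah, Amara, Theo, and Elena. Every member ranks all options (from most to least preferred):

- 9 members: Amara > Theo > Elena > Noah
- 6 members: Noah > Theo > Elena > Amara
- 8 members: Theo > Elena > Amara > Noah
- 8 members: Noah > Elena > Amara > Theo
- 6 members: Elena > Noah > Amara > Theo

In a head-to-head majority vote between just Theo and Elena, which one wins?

Voters preferring Theo to Elena: 23; preferring Elena to Theo: 14.
Theo wins the head-to-head.

Theo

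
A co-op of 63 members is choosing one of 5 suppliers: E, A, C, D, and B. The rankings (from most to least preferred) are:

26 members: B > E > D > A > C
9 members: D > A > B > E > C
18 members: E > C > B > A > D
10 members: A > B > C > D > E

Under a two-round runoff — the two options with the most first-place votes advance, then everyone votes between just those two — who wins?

Round 1 first-place votes: E 18, A 10, C 0, D 9, B 26.
B and E advance.
Runoff: B is preferred to E by 45 voters; E by 18.
B wins the runoff.

B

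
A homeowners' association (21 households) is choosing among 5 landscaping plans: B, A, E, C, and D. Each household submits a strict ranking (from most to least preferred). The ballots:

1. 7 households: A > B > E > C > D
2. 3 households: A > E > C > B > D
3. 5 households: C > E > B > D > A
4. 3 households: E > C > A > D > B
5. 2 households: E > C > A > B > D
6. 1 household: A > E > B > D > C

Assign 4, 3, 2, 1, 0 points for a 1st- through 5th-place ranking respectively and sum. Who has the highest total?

B: 7·3 + 3·1 + 5·2 + 3·0 + 2·1 + 1·2 = 38
A: 7·4 + 3·4 + 5·0 + 3·2 + 2·2 + 1·4 = 54
E: 7·2 + 3·3 + 5·3 + 3·4 + 2·4 + 1·3 = 61
C: 7·1 + 3·2 + 5·4 + 3·3 + 2·3 + 1·0 = 48
D: 7·0 + 3·0 + 5·1 + 3·1 + 2·0 + 1·1 = 9
E has the highest Borda score (61).

E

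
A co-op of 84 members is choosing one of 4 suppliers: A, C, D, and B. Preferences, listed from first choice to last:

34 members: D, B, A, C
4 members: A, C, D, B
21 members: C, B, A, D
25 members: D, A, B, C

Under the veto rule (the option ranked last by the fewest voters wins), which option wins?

A

Last-place votes: A 0, C 59, D 21, B 4.
A is ranked last by the fewest voters, so A wins.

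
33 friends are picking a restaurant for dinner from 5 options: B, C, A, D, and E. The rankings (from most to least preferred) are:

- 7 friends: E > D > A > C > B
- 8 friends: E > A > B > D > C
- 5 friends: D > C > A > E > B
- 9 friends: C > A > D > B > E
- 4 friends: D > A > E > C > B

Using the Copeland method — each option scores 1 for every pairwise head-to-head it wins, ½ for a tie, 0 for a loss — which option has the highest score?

B: loses to C, A, D, and E → score 0.
C: beats B; loses to A, D, and E → score 1.
A: beats B, C, D, and E → score 4.
D: beats B, C, and E; loses to A → score 3.
E: beats B and C; loses to A and D → score 2.
A has the best pairwise record.

A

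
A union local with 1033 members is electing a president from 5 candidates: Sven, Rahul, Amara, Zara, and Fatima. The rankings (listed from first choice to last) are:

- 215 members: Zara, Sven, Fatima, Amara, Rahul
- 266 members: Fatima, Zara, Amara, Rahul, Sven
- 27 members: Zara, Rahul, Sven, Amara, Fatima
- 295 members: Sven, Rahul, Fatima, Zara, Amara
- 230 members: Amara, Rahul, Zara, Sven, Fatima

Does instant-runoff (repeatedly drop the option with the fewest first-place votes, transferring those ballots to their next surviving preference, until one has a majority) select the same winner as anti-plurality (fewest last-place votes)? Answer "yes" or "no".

yes

Instant-runoff — R1 Sven 295, Rahul 0, Amara 230, Zara 242, Fatima 266 (Rahul out); R2 Sven 295, Amara 230, Zara 242, Fatima 266 (Amara out); R3 Sven 295, Zara 472, Fatima 266 (Fatima out); R4 Sven 295, Zara 738 (Zara winner). Winner: Zara.
Anti-plurality — last-place votes: Sven 266, Rahul 215, Amara 295, Zara 0, Fatima 257. Winner: Zara.
The two methods agree.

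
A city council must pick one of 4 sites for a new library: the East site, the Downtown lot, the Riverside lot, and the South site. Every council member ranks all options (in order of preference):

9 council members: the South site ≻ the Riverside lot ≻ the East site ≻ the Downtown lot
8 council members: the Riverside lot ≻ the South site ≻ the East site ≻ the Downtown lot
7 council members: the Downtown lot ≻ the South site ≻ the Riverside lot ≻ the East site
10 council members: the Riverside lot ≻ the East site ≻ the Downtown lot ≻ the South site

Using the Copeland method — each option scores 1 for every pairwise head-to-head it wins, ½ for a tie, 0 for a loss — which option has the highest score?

the East site: beats the Downtown lot; loses to the Riverside lot and the South site → score 1.
the Downtown lot: ties the South site; loses to the East site and the Riverside lot → score 0.5.
the Riverside lot: beats the East site, the Downtown lot, and the South site → score 3.
the South site: beats the East site; ties the Downtown lot; loses to the Riverside lot → score 1.5.
the Riverside lot has the best pairwise record.

the Riverside lot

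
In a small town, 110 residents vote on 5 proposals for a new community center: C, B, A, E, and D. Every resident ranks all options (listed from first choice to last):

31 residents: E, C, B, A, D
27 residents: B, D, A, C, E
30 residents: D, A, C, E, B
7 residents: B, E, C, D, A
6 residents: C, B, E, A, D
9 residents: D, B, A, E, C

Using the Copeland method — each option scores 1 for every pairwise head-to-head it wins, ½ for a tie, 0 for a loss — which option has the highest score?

D

C: beats B and E; loses to A and D → score 2.
B: beats A and D; loses to C and E → score 2.
A: beats C and E; loses to B and D → score 2.
E: beats B; loses to C, A, and D → score 1.
D: beats C, A, and E; loses to B → score 3.
D has the best pairwise record.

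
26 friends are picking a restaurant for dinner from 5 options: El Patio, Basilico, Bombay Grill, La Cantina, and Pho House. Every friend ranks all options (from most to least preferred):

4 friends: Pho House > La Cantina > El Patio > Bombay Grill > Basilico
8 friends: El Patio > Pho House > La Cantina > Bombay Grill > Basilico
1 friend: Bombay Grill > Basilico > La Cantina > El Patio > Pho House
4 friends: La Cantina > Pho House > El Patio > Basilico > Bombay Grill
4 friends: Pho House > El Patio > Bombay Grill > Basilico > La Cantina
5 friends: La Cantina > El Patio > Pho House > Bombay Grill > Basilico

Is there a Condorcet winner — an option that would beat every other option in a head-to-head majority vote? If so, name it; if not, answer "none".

Checking pairwise contests:
La Cantina beats El Patio 14–12.
El Patio beats Basilico 25–1.
El Patio beats Bombay Grill 25–1.
Pho House beats La Cantina 16–10.
El Patio beats Pho House 14–12.
Every option loses at least one head-to-head, so there is no Condorcet winner.

none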